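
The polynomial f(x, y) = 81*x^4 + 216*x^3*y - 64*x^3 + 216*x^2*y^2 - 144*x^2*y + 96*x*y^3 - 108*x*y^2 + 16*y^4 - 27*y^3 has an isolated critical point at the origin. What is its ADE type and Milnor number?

Type E_6, Milnor number mu = 6.

The Hessian of f at 0 is [[0, 0], [0, 0]] with rank 0, so corank 2. A Groebner basis of the Jacobian ideal J(f) in C{x,y} is {y^4, x*y^2 + 13*y^3/18, x^2 + 3*x*y/2 + 9*y^2/16}; counting standard monomials gives mu = 6. Corank 2; j^3 = -(4*x + 3*y)^3 is a perfect cube, so E-series; the 4-jet and mu = 6 give E_6.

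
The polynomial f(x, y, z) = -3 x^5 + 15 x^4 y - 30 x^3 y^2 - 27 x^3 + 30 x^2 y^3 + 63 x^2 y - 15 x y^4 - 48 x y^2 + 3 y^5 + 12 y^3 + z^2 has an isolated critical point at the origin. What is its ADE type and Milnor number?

Type D6, Milnor number mu = 6.

The Hessian of f at 0 has rank 1. Corank 2; j^3 = -3*(x - y)*(3*x - 2*y)^2 has shape L^2 M (L != M), so D-series; mu = 6 gives D_6.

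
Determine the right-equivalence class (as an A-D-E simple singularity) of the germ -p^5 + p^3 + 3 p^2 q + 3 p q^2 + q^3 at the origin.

E_8

The Hessian of f at 0 has rank 0. Corank 2; j^3 = (p + q)^3 is a perfect cube, so E-series; the 5-jet and mu = 8 give E_8.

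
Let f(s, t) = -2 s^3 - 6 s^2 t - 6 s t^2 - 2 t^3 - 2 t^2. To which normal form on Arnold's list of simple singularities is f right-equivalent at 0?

The Hessian of f at 0 is [[0, 0], [0, -4]] with rank 1, so corank 1. A Groebner basis of the Jacobian ideal J(f) in C{s,t} is {s^2, t}; counting standard monomials gives mu = 2. Corank 1: A-series; mu = 2 gives A_2.

A_2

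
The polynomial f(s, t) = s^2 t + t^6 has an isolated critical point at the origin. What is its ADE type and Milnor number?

The Hessian of f at 0 has rank 0. Corank 2; j^3 = s^2*t has shape L^2 M (L != M), so D-series; mu = 7 gives D_7.

Type D_7, Milnor number mu = 7.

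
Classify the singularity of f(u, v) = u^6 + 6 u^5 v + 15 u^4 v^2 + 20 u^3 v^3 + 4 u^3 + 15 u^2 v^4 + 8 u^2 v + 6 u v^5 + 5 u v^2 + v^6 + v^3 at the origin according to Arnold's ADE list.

D_{7}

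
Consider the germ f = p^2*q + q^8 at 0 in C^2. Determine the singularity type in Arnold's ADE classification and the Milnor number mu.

Type D9, Milnor number mu = 9.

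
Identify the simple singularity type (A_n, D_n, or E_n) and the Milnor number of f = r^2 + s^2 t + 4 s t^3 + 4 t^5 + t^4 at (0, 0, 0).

Type D_5, Milnor number mu = 5.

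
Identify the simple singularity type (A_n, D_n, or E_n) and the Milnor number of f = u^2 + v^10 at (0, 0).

The Hessian of f at 0 has rank 1. Corank 1: A-series; mu = 9 gives A_9.

Type A_9, Milnor number mu = 9.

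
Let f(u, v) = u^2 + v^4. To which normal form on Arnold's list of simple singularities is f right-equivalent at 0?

A_3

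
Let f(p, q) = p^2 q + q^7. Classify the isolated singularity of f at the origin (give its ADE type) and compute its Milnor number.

The Hessian of f at 0 is [[0, 0], [0, 0]] with rank 0, so corank 2. A Groebner basis of the Jacobian ideal J(f) in C{p,q} is {p^2/7 + q^6, p^3, p*q}; counting standard monomials gives mu = 8. Corank 2; j^3 = p^2*q has shape L^2 M (L != M), so D-series; mu = 8 gives D_8.

Type D_8, Milnor number mu = 8.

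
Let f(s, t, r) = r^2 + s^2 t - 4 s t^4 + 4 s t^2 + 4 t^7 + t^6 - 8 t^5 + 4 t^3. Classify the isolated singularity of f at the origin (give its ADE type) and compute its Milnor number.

Type D_{7}, Milnor number mu = 7.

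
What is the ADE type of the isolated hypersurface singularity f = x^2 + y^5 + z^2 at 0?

The Hessian of f at 0 has rank 2. Corank 1: A-series; mu = 4 gives A_4.

A_4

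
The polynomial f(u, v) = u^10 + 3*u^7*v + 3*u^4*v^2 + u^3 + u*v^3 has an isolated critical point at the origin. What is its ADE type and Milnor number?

Type E_{7}, Milnor number mu = 7.

The Hessian of f at 0 has rank 0. Corank 2; j^3 = u^3 is a perfect cube, so E-series; the 4-jet and mu = 7 give E_7.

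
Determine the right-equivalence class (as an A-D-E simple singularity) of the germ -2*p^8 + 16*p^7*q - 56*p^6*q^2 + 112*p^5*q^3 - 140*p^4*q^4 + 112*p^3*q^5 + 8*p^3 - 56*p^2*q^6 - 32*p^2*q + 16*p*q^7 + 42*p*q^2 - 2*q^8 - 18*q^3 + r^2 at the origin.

The Hessian of f at 0 is [[0, 0, 0], [0, 0, 0], [0, 0, 2]] with rank 1, so corank 2. A Groebner basis of the Jacobian ideal J(f) in C{p,q,r} is {32*p*q + q^7 - 48*q^2, p*q^2 - 3*q^3/2, p^2 - 5*p*q/2 + 3*q^2/2, r}; counting standard monomials gives mu = 9. Corank 2; j^3 = 2*(p - q)*(2*p - 3*q)^2 has shape L^2 M (L != M), so D-series; mu = 9 gives D_9.

D_{9}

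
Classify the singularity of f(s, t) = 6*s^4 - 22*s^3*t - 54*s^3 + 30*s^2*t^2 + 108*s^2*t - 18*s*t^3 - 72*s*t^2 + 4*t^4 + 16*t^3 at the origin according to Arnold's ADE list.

E7

The Hessian of f at 0 has rank 0. Corank 2; j^3 = -2*(3*s - 2*t)^3 is a perfect cube, so E-series; the 4-jet and mu = 7 give E_7.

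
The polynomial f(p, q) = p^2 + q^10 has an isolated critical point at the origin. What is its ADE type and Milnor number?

Type A_{9}, Milnor number mu = 9.

The Hessian of f at 0 is [[2, 0], [0, 0]] with rank 1, so corank 1. A Groebner basis of the Jacobian ideal J(f) in C{p,q} is {q^9, p}; counting standard monomials gives mu = 9. Corank 1: A-series; mu = 9 gives A_9.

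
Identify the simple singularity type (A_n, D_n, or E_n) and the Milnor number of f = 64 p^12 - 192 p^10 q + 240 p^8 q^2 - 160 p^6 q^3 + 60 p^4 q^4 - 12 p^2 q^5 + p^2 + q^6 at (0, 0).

Type A_5, Milnor number mu = 5.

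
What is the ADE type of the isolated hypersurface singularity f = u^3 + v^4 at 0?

The Hessian of f at 0 is [[0, 0], [0, 0]] with rank 0, so corank 2. A Groebner basis of the Jacobian ideal J(f) in C{u,v} is {v^3, u^2}; counting standard monomials gives mu = 6. Corank 2; j^3 = u^3 is a perfect cube, so E-series; the 4-jet and mu = 6 give E_6.

E_6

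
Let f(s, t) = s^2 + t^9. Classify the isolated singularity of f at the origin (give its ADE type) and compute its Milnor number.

Type A_8, Milnor number mu = 8.

The Hessian of f at 0 has rank 1. Corank 1: A-series; mu = 8 gives A_8.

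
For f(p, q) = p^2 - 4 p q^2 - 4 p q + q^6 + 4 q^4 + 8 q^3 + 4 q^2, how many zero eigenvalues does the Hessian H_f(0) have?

1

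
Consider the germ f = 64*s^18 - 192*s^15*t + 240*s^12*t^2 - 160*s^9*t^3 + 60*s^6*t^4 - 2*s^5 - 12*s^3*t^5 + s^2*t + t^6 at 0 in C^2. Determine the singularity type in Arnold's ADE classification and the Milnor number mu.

Type D7, Milnor number mu = 7.

The Hessian of f at 0 is [[0, 0], [0, 0]] with rank 0, so corank 2. A Groebner basis of the Jacobian ideal J(f) in C{s,t} is {s^2/6 + t^5, s^3, s*t}; counting standard monomials gives mu = 7. Corank 2; j^3 = s^2*t has shape L^2 M (L != M), so D-series; mu = 7 gives D_7.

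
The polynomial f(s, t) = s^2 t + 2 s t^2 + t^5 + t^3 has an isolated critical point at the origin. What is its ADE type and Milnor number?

The Hessian of f at 0 is [[0, 0], [0, 0]] with rank 0, so corank 2. A Groebner basis of the Jacobian ideal J(f) in C{s,t} is {s^2/5 + t^4 - t^2/5, s^3 + t^3, s*t + t^2}; counting standard monomials gives mu = 6. Corank 2; j^3 = t*(s + t)^2 has shape L^2 M (L != M), so D-series; mu = 6 gives D_6.

Type D_6, Milnor number mu = 6.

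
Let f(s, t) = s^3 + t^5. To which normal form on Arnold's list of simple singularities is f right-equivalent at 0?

The Hessian of f at 0 is [[0, 0], [0, 0]] with rank 0, so corank 2. A Groebner basis of the Jacobian ideal J(f) in C{s,t} is {t^4, s^2}; counting standard monomials gives mu = 8. Corank 2; j^3 = s^3 is a perfect cube, so E-series; the 5-jet and mu = 8 give E_8.

E_8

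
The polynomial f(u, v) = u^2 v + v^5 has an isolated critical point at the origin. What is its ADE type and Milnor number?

Type D_6, Milnor number mu = 6.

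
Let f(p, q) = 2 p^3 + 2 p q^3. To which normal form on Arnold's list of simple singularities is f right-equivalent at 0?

E7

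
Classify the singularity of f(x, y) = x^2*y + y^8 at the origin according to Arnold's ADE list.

D9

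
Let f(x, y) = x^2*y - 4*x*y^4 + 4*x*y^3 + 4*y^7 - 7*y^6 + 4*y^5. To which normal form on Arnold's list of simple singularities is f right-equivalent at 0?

D7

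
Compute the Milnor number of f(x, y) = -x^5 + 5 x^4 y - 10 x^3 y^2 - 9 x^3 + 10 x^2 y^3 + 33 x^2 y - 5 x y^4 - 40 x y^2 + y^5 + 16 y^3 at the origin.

6

The Hessian of f at 0 has rank 0. Corank 2; j^3 = -(x - y)*(3*x - 4*y)^2 has shape L^2 M (L != M), so D-series; mu = 6 gives D_6.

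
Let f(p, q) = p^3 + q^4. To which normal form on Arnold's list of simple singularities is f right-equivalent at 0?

E_{6}

The Hessian of f at 0 is [[0, 0], [0, 0]] with rank 0, so corank 2. A Groebner basis of the Jacobian ideal J(f) in C{p,q} is {q^3, p^2}; counting standard monomials gives mu = 6. Corank 2; j^3 = p^3 is a perfect cube, so E-series; the 4-jet and mu = 6 give E_6.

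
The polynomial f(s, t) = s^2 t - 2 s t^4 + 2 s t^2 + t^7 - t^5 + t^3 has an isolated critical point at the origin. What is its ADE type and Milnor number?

Type D_6, Milnor number mu = 6.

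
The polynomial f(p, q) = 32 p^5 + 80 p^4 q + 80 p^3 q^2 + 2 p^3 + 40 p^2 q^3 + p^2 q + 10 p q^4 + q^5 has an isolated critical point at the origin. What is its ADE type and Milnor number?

Type D_{6}, Milnor number mu = 6.

The Hessian of f at 0 has rank 0. Corank 2; j^3 = p^2*(2*p + q) has shape L^2 M (L != M), so D-series; mu = 6 gives D_6.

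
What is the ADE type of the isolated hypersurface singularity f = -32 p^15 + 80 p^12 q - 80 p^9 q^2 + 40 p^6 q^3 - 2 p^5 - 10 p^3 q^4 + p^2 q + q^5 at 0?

D_{6}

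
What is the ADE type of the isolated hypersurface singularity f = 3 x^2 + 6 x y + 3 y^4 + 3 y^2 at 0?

A_3

The Hessian of f at 0 has rank 1. Corank 1: A-series; mu = 3 gives A_3.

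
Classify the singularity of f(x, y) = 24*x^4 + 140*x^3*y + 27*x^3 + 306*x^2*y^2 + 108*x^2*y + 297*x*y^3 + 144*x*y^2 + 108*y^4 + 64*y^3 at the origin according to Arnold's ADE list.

E_7

The Hessian of f at 0 has rank 0. Corank 2; j^3 = (3*x + 4*y)^3 is a perfect cube, so E-series; the 4-jet and mu = 7 give E_7.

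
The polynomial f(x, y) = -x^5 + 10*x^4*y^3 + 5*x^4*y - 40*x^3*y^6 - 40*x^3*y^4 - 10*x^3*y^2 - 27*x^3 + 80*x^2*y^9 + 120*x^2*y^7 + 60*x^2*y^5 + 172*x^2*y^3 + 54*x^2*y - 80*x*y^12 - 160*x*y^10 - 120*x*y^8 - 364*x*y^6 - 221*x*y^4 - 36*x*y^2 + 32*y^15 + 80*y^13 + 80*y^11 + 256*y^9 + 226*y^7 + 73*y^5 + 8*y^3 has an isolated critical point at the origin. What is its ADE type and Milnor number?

Type E8, Milnor number mu = 8.

The Hessian of f at 0 has rank 0. Corank 2; j^3 = -(3*x - 2*y)^3 is a perfect cube, so E-series; the 5-jet and mu = 8 give E_8.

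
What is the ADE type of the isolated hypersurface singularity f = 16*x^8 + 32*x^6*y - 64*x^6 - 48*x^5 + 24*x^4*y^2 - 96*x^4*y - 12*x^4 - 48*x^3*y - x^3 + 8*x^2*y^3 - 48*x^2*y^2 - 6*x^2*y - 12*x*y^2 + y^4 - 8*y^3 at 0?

E6

The Hessian of f at 0 is [[0, 0], [0, 0]] with rank 0, so corank 2. A Groebner basis of the Jacobian ideal J(f) in C{x,y} is {x^3 + 3*x^2/8 + 3*x*y/2 + 3*y^2/2, x^2*y - x^2/8 - x*y/2 - y^2/2, x^2/32 + x*y^2 + x*y/8 + y^2/8, y^3}; counting standard monomials gives mu = 6. Corank 2; j^3 = -(x + 2*y)^3 is a perfect cube, so E-series; the 4-jet and mu = 6 give E_6.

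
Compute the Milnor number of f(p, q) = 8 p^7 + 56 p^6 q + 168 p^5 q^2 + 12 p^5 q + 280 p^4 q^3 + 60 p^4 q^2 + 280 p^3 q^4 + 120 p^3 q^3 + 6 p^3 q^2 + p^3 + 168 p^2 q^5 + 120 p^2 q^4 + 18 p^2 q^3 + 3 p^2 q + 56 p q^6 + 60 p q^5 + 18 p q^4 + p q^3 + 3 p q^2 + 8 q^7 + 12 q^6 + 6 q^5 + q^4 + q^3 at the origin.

The Hessian of f at 0 has rank 0. Corank 2; j^3 = (p + q)^3 is a perfect cube, so E-series; the 4-jet and mu = 7 give E_7.

7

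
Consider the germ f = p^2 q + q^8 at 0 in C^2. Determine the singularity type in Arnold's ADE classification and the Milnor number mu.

The Hessian of f at 0 is [[0, 0], [0, 0]] with rank 0, so corank 2. A Groebner basis of the Jacobian ideal J(f) in C{p,q} is {p^2/8 + q^7, p^3, p*q}; counting standard monomials gives mu = 9. Corank 2; j^3 = p^2*q has shape L^2 M (L != M), so D-series; mu = 9 gives D_9.

Type D_9, Milnor number mu = 9.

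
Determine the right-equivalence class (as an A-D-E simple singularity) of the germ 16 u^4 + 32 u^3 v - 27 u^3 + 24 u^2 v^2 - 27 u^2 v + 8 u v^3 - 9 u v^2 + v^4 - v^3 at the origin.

E6

The Hessian of f at 0 is [[0, 0], [0, 0]] with rank 0, so corank 2. A Groebner basis of the Jacobian ideal J(f) in C{u,v} is {v^4, u*v^2 + 7*v^3/18, u^2 + 2*u*v/3 + v^2/9}; counting standard monomials gives mu = 6. Corank 2; j^3 = -(3*u + v)^3 is a perfect cube, so E-series; the 4-jet and mu = 6 give E_6.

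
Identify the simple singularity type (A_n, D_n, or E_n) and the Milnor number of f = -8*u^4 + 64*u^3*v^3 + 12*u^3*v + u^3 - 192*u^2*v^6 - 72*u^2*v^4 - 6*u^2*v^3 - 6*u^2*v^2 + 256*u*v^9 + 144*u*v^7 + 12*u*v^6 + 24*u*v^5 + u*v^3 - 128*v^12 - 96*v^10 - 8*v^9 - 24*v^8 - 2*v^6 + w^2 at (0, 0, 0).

The Hessian of f at 0 has rank 1. Corank 2; j^3 = u^3 is a perfect cube, so E-series; the 4-jet and mu = 7 give E_7.

Type E_{7}, Milnor number mu = 7.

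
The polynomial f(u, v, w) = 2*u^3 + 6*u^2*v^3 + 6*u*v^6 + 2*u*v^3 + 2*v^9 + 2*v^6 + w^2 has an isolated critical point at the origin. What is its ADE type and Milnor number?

Type E_{7}, Milnor number mu = 7.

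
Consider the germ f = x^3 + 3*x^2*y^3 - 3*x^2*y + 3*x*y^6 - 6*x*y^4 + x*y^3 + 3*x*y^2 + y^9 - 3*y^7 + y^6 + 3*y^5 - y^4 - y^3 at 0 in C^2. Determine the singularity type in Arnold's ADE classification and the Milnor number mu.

Type E_7, Milnor number mu = 7.

The Hessian of f at 0 is [[0, 0], [0, 0]] with rank 0, so corank 2. A Groebner basis of the Jacobian ideal J(f) in C{x,y} is {x^3 - 3*x^2*y - 6*x^2 + 12*x*y - 6*y^2, 3*x^2 + x*y^2 - 6*x*y + 3*y^2, 3*x^2 - 6*x*y + y^3 + 3*y^2}; counting standard monomials gives mu = 7. Corank 2; j^3 = (x - y)^3 is a perfect cube, so E-series; the 4-jet and mu = 7 give E_7.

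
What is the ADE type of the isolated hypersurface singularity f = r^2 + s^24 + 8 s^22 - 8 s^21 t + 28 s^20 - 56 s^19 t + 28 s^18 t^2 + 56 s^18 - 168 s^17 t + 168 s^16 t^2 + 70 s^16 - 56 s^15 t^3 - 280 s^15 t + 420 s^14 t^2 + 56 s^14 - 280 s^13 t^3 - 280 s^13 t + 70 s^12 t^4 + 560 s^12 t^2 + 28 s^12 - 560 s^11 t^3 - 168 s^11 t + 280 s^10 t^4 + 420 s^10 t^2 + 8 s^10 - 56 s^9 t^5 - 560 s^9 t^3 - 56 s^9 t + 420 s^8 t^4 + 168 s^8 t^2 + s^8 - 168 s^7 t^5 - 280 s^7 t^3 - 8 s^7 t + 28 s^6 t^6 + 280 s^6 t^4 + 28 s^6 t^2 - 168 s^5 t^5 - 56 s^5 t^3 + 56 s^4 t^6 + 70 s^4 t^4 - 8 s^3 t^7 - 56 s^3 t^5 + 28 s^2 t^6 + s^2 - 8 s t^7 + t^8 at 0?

A_7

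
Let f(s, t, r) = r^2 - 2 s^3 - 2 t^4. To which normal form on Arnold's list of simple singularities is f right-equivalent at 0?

E_{6}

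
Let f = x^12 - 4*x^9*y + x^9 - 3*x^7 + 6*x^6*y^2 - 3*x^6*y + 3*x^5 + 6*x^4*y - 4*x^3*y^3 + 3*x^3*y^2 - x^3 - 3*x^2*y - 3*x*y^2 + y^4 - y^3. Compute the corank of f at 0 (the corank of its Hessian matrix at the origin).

Hessian at 0 has rank 0.

2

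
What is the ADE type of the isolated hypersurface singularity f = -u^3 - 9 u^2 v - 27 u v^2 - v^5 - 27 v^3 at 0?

E_8

The Hessian of f at 0 has rank 0. Corank 2; j^3 = -(u + 3*v)^3 is a perfect cube, so E-series; the 5-jet and mu = 8 give E_8.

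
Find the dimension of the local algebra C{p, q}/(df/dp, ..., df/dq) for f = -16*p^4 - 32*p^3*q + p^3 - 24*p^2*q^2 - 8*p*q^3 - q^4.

The Hessian of f at 0 has rank 0. Corank 2; j^3 = p^3 is a perfect cube, so E-series; the 4-jet and mu = 6 give E_6.

6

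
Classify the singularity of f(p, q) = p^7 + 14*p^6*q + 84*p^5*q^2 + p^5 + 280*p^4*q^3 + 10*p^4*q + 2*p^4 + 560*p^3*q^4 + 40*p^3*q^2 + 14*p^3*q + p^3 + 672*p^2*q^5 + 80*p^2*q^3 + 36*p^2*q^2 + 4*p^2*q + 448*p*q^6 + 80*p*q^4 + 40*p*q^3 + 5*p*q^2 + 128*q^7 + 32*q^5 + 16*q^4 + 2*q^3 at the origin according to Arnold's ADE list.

D_8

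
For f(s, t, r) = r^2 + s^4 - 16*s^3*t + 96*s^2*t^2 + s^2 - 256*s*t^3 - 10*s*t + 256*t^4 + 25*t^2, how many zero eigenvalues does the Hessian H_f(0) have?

Hessian at 0 has rank 2.

1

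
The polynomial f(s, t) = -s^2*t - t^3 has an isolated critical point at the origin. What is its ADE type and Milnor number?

Type D4, Milnor number mu = 4.

The Hessian of f at 0 is [[0, 0], [0, 0]] with rank 0, so corank 2. A Groebner basis of the Jacobian ideal J(f) in C{s,t} is {t^3, s^2 + 3*t^2, s*t}; counting standard monomials gives mu = 4. Corank 2; j^3 = -t*(s^2 + t^2) splits into three distinct lines over C (the quadratic factor has nonzero discriminant), so D_4.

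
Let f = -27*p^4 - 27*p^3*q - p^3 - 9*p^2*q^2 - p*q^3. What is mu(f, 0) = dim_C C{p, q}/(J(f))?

The Hessian of f at 0 has rank 0. Corank 2; j^3 = -p^3 is a perfect cube, so E-series; the 4-jet and mu = 7 give E_7.

7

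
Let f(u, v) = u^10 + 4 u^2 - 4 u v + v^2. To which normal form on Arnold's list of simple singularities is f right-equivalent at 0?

A_9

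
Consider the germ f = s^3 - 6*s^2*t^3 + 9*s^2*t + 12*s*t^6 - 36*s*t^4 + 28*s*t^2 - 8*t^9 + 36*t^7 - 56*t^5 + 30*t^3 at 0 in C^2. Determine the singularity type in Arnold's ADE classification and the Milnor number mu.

Type D_{4}, Milnor number mu = 4.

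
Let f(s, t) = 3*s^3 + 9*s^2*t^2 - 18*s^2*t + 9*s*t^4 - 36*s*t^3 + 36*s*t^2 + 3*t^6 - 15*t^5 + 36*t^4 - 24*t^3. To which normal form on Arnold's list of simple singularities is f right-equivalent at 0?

E_{8}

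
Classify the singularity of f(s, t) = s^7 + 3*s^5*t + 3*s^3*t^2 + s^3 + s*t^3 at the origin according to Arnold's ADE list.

E7

The Hessian of f at 0 has rank 0. Corank 2; j^3 = s^3 is a perfect cube, so E-series; the 4-jet and mu = 7 give E_7.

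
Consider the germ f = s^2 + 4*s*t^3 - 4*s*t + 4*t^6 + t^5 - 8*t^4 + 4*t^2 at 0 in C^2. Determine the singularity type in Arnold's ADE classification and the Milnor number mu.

Type A4, Milnor number mu = 4.

The Hessian of f at 0 has rank 1. Corank 1: A-series; mu = 4 gives A_4.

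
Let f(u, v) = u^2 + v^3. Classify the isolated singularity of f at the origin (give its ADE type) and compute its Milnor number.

The Hessian of f at 0 has rank 1. Corank 1: A-series; mu = 2 gives A_2.

Type A2, Milnor number mu = 2.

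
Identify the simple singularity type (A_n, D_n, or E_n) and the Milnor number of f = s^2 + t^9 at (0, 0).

Type A8, Milnor number mu = 8.

The Hessian of f at 0 has rank 1. Corank 1: A-series; mu = 8 gives A_8.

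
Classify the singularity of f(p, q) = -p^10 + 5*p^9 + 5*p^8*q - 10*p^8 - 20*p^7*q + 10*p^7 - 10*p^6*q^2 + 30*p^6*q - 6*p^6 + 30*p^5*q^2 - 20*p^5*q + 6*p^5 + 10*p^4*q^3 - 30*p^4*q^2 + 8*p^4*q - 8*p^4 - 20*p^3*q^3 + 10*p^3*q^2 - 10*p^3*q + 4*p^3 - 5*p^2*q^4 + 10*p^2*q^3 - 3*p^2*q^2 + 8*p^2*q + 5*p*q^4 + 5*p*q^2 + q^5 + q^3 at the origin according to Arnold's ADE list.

D_{6}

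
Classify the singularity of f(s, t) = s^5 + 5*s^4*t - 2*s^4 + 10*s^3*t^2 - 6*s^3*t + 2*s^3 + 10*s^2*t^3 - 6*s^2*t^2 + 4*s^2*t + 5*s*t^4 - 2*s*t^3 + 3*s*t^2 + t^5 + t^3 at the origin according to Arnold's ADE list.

D4

The Hessian of f at 0 is [[0, 0], [0, 0]] with rank 0, so corank 2. A Groebner basis of the Jacobian ideal J(f) in C{s,t} is {t^3, s^2 - 3*t^2/2, s*t + 3*t^2/2}; counting standard monomials gives mu = 4. Corank 2; j^3 = (s + t)*(2*s^2 + 2*s*t + t^2) splits into three distinct lines over C (the quadratic factor has nonzero discriminant), so D_4.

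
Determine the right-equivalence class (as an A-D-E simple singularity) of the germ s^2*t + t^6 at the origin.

D_{7}

The Hessian of f at 0 is [[0, 0], [0, 0]] with rank 0, so corank 2. A Groebner basis of the Jacobian ideal J(f) in C{s,t} is {s^2/6 + t^5, s^3, s*t}; counting standard monomials gives mu = 7. Corank 2; j^3 = s^2*t has shape L^2 M (L != M), so D-series; mu = 7 gives D_7.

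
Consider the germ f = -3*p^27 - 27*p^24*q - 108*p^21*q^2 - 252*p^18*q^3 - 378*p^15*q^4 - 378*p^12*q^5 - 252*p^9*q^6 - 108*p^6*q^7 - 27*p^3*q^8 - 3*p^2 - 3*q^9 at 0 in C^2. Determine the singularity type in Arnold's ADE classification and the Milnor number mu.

Type A_{8}, Milnor number mu = 8.

The Hessian of f at 0 has rank 1. Corank 1: A-series; mu = 8 gives A_8.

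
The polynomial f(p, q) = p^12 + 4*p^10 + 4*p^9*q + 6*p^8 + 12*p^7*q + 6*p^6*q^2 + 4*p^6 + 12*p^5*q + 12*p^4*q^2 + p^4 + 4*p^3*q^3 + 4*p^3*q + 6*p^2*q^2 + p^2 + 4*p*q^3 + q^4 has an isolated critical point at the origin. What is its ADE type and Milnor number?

The Hessian of f at 0 is [[2, 0], [0, 0]] with rank 1, so corank 1. A Groebner basis of the Jacobian ideal J(f) in C{p,q} is {q^3, p}; counting standard monomials gives mu = 3. Corank 1: A-series; mu = 3 gives A_3.

Type A3, Milnor number mu = 3.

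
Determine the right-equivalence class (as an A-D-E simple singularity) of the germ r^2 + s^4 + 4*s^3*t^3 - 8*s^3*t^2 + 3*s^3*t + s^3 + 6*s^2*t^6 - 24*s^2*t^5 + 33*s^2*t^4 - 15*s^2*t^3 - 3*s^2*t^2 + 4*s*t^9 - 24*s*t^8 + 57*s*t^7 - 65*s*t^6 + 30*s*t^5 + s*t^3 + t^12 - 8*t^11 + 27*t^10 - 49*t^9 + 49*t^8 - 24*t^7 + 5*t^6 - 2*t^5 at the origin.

The Hessian of f at 0 has rank 1. Corank 2; j^3 = s^3 is a perfect cube, so E-series; the 4-jet and mu = 7 give E_7.

E_7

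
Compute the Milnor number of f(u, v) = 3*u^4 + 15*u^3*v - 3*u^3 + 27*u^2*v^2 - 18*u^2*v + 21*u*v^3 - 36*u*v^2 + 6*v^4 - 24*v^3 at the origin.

7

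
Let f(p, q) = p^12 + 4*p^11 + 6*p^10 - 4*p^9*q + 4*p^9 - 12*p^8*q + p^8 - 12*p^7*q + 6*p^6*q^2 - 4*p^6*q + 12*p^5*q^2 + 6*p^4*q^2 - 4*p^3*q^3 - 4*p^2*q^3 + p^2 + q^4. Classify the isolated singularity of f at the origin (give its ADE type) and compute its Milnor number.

Type A_3, Milnor number mu = 3.

The Hessian of f at 0 is [[2, 0], [0, 0]] with rank 1, so corank 1. A Groebner basis of the Jacobian ideal J(f) in C{p,q} is {q^3, p}; counting standard monomials gives mu = 3. Corank 1: A-series; mu = 3 gives A_3.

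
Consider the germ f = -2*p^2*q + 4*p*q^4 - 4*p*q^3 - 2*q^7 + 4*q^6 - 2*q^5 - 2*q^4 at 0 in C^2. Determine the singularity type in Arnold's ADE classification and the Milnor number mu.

The Hessian of f at 0 is [[0, 0], [0, 0]] with rank 0, so corank 2. A Groebner basis of the Jacobian ideal J(f) in C{p,q} is {p*q^2, p*q + q^3, p^2 - 4*p*q}; counting standard monomials gives mu = 5. Corank 2; j^3 = -2*p^2*q has shape L^2 M (L != M), so D-series; mu = 5 gives D_5.

Type D_{5}, Milnor number mu = 5.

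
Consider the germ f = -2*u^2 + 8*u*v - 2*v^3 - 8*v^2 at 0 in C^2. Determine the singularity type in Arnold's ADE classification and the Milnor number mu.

The Hessian of f at 0 has rank 1. Corank 1: A-series; mu = 2 gives A_2.

Type A_2, Milnor number mu = 2.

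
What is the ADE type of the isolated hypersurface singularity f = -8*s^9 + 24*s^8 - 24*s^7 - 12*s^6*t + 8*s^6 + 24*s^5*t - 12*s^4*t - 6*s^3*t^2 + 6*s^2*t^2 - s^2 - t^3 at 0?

A_{2}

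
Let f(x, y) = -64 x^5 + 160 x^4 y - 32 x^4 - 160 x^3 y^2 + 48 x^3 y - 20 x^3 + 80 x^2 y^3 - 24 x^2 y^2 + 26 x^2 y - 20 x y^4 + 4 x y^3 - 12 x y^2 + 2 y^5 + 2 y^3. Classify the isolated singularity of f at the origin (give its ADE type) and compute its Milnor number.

Type D4, Milnor number mu = 4.

The Hessian of f at 0 is [[0, 0], [0, 0]] with rank 0, so corank 2. A Groebner basis of the Jacobian ideal J(f) in C{x,y} is {y^3, x^2 - 3*y^2/11, x*y - 6*y^2/11}; counting standard monomials gives mu = 4. Corank 2; j^3 = -2*(2*x - y)*(5*x^2 - 4*x*y + y^2) splits into three distinct lines over C (the quadratic factor has nonzero discriminant), so D_4.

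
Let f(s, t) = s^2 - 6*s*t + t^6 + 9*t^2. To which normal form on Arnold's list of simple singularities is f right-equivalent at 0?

The Hessian of f at 0 has rank 1. Corank 1: A-series; mu = 5 gives A_5.

A5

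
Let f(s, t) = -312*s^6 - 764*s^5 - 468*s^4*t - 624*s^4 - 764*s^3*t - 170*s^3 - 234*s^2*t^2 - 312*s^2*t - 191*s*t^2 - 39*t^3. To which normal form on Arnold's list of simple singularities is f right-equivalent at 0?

The Hessian of f at 0 has rank 0. Corank 2; j^3 = -(5*s + 3*t)*(34*s^2 + 42*s*t + 13*t^2) splits into three distinct lines over C (the quadratic factor has nonzero discriminant), so D_4.

D_4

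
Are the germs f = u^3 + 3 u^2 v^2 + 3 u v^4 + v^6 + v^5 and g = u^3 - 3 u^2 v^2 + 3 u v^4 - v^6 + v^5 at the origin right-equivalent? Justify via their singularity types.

The Hessian of f at 0 is [[0, 0], [0, 0]] with rank 0, so corank 2. A Groebner basis of the Jacobian ideal J(f) in C{u,v} is {v^4, u^3, u^2/2 + u*v^2}; counting standard monomials gives mu = 8. Corank 2; j^3 = u^3 is a perfect cube, so E-series; the 5-jet and mu = 8 give E_8. The Hessian of g at 0 is [[0, 0], [0, 0]] with rank 0, so corank 2. A Groebner basis of the Jacobian ideal J(g) in C{u,v} is {v^4, u^3, -u^2/2 + u*v^2}; counting standard monomials gives mu = 8. Corank 2; j^3 = u^3 is a perfect cube, so E-series; the 5-jet and mu = 8 give E_8. Both have type E_8, hence right-equivalent.

Yes.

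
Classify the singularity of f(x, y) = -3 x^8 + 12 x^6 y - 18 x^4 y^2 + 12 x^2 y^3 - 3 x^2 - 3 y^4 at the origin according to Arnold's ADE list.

A_3

The Hessian of f at 0 has rank 1. Corank 1: A-series; mu = 3 gives A_3.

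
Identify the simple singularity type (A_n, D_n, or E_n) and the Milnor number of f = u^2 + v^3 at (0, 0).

The Hessian of f at 0 has rank 1. Corank 1: A-series; mu = 2 gives A_2.

Type A_{2}, Milnor number mu = 2.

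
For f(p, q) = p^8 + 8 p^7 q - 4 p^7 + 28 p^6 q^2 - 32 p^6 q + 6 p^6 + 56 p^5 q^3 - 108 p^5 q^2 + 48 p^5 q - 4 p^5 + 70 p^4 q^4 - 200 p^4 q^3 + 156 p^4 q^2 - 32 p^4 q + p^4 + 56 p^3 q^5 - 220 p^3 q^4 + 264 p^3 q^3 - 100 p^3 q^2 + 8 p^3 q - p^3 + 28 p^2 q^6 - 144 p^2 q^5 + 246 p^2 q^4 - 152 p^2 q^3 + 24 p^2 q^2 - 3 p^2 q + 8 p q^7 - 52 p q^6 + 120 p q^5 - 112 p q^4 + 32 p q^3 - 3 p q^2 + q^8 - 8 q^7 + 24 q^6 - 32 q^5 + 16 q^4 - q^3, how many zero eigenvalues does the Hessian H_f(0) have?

The Hessian at 0 is [[0, 0], [0, 0]] of rank 0; hence corank 2.

2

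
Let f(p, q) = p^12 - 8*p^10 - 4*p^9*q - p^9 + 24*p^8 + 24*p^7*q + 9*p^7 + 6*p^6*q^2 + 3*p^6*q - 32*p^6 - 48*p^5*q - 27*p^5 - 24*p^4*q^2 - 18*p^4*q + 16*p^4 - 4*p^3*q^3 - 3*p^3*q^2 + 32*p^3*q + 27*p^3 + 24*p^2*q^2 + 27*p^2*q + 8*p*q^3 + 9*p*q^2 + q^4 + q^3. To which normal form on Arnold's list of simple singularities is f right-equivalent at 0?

E_{6}

The Hessian of f at 0 has rank 0. Corank 2; j^3 = (3*p + q)^3 is a perfect cube, so E-series; the 4-jet and mu = 6 give E_6.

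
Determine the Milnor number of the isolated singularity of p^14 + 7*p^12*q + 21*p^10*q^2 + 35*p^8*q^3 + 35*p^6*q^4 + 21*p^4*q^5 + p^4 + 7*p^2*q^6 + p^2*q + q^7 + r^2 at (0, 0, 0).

The Hessian of f at 0 has rank 1. Corank 2; j^3 = p^2*q has shape L^2 M (L != M), so D-series; mu = 8 gives D_8.

8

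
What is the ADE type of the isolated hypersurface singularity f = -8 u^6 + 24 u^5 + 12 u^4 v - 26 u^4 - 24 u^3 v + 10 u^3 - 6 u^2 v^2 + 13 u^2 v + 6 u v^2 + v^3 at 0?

The Hessian of f at 0 has rank 0. Corank 2; j^3 = (2*u + v)*(5*u^2 + 4*u*v + v^2) splits into three distinct lines over C (the quadratic factor has nonzero discriminant), so D_4.

D4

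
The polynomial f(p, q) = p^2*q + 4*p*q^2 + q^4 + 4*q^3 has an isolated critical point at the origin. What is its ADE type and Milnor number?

The Hessian of f at 0 has rank 0. Corank 2; j^3 = q*(p + 2*q)^2 has shape L^2 M (L != M), so D-series; mu = 5 gives D_5.

Type D_{5}, Milnor number mu = 5.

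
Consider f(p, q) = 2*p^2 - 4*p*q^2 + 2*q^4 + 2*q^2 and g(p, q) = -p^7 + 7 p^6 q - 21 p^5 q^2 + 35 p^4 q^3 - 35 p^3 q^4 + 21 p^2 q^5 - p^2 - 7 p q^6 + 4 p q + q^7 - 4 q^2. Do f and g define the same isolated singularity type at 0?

No.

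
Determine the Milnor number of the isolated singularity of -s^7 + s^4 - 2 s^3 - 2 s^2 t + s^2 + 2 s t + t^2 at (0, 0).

The Hessian of f at 0 has rank 1. Corank 1: A-series; mu = 6 gives A_6.

6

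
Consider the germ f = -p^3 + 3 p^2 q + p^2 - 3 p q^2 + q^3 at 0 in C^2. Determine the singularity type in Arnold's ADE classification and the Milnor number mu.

Type A_2, Milnor number mu = 2.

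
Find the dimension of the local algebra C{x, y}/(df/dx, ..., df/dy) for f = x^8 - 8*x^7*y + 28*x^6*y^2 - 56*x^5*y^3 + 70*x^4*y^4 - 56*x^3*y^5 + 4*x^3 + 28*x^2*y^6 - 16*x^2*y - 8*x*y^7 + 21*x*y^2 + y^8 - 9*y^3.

9

The Hessian of f at 0 has rank 0. Corank 2; j^3 = (x - y)*(2*x - 3*y)^2 has shape L^2 M (L != M), so D-series; mu = 9 gives D_9.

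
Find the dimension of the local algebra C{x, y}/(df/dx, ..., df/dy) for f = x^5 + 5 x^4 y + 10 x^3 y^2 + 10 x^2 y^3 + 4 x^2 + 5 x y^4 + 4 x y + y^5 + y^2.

4

The Hessian of f at 0 has rank 1. Corank 1: A-series; mu = 4 gives A_4.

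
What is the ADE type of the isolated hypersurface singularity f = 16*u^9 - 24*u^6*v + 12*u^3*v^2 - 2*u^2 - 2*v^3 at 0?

A_{2}

The Hessian of f at 0 has rank 1. Corank 1: A-series; mu = 2 gives A_2.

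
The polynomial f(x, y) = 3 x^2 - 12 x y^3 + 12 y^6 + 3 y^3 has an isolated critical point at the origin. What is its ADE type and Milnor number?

The Hessian of f at 0 has rank 1. Corank 1: A-series; mu = 2 gives A_2.

Type A_2, Milnor number mu = 2.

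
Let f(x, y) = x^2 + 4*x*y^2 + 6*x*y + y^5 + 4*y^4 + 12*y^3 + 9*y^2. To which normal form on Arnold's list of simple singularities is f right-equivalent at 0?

The Hessian of f at 0 has rank 1. Corank 1: A-series; mu = 4 gives A_4.

A_4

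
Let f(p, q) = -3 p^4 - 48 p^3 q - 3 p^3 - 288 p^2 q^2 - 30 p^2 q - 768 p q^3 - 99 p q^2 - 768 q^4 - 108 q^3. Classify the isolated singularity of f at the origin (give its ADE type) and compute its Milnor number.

The Hessian of f at 0 has rank 0. Corank 2; j^3 = -3*(p + 3*q)^2*(p + 4*q) has shape L^2 M (L != M), so D-series; mu = 5 gives D_5.

Type D_{5}, Milnor number mu = 5.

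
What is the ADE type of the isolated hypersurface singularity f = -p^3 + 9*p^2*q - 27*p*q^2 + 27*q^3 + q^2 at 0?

The Hessian of f at 0 has rank 1. Corank 1: A-series; mu = 2 gives A_2.

A2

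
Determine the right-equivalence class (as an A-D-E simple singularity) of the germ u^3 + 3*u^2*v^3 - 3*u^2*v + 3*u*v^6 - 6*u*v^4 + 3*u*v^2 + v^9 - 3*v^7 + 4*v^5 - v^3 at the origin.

E8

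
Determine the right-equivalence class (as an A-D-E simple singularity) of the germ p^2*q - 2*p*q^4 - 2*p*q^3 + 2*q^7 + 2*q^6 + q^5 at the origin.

The Hessian of f at 0 has rank 0. Corank 2; j^3 = p^2*q has shape L^2 M (L != M), so D-series; mu = 8 gives D_8.

D_8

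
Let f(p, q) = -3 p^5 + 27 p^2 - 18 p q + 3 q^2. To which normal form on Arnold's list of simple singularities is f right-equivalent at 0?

A4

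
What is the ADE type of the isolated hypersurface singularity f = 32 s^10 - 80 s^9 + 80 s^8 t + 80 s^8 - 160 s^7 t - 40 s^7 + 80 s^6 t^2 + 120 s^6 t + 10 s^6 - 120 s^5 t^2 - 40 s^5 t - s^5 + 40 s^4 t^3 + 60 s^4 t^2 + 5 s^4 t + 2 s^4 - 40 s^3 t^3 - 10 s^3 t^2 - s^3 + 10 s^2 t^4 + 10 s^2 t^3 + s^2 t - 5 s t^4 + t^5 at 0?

The Hessian of f at 0 has rank 0. Corank 2; j^3 = -s^2*(s - t) has shape L^2 M (L != M), so D-series; mu = 6 gives D_6.

D6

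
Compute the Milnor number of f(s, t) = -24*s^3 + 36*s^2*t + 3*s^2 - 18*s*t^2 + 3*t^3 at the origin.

2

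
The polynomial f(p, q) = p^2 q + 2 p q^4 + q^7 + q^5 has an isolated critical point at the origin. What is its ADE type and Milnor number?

Type D_6, Milnor number mu = 6.

The Hessian of f at 0 is [[0, 0], [0, 0]] with rank 0, so corank 2. A Groebner basis of the Jacobian ideal J(f) in C{p,q} is {p*q + q^4, p*q^2, p^2 - 5*p*q}; counting standard monomials gives mu = 6. Corank 2; j^3 = p^2*q has shape L^2 M (L != M), so D-series; mu = 6 gives D_6.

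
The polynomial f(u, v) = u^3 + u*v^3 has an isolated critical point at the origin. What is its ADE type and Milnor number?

Type E_7, Milnor number mu = 7.

The Hessian of f at 0 has rank 0. Corank 2; j^3 = u^3 is a perfect cube, so E-series; the 4-jet and mu = 7 give E_7.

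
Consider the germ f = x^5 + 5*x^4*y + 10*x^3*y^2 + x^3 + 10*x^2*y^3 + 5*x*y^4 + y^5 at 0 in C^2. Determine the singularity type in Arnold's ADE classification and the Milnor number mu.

The Hessian of f at 0 is [[0, 0], [0, 0]] with rank 0, so corank 2. A Groebner basis of the Jacobian ideal J(f) in C{x,y} is {y^5, x*y^3 + y^4/4, x^2}; counting standard monomials gives mu = 8. Corank 2; j^3 = x^3 is a perfect cube, so E-series; the 5-jet and mu = 8 give E_8.

Type E_8, Milnor number mu = 8.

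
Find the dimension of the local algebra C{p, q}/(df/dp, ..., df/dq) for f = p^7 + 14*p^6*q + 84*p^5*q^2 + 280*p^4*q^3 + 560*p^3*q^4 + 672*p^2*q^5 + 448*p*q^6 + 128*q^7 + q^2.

6

The Hessian of f at 0 is [[0, 0], [0, 2]] with rank 1, so corank 1. A Groebner basis of the Jacobian ideal J(f) in C{p,q} is {p^6, q}; counting standard monomials gives mu = 6. Corank 1: A-series; mu = 6 gives A_6.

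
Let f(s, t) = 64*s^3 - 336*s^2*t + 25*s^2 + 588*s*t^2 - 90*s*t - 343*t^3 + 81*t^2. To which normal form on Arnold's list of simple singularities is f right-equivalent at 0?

The Hessian of f at 0 has rank 1. Corank 1: A-series; mu = 2 gives A_2.

A_2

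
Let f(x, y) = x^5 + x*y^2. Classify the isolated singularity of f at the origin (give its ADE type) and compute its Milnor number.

The Hessian of f at 0 is [[0, 0], [0, 0]] with rank 0, so corank 2. A Groebner basis of the Jacobian ideal J(f) in C{x,y} is {x^4 + y^2/5, y^3, x*y}; counting standard monomials gives mu = 6. Corank 2; j^3 = x*y^2 has shape L^2 M (L != M), so D-series; mu = 6 gives D_6.

Type D_{6}, Milnor number mu = 6.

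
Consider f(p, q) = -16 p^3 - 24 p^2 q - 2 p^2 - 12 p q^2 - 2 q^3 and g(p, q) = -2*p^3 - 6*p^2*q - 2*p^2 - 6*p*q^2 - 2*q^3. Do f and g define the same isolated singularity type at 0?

Yes.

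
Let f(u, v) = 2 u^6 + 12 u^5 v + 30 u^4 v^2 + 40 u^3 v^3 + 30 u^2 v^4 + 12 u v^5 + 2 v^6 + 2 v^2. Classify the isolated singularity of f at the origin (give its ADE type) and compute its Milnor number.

The Hessian of f at 0 has rank 1. Corank 1: A-series; mu = 5 gives A_5.

Type A_{5}, Milnor number mu = 5.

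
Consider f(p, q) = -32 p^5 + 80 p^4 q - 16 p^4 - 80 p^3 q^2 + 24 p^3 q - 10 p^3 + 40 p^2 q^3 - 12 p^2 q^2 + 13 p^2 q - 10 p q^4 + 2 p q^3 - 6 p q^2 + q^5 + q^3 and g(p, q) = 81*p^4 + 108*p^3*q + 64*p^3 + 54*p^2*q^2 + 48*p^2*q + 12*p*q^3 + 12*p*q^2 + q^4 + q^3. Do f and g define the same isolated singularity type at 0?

The Hessian of f at 0 has rank 0. Corank 2; j^3 = -(2*p - q)*(5*p^2 - 4*p*q + q^2) splits into three distinct lines over C (the quadratic factor has nonzero discriminant), so D_4. The Hessian of g at 0 has rank 0. Corank 2; j^3 = (4*p + q)^3 is a perfect cube, so E-series; the 4-jet and mu = 6 give E_6. f is D_4 but g is E_6, hence not right-equivalent.

No.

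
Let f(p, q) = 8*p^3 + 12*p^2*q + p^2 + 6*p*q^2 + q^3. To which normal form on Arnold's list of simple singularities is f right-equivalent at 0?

A_{2}

The Hessian of f at 0 has rank 1. Corank 1: A-series; mu = 2 gives A_2.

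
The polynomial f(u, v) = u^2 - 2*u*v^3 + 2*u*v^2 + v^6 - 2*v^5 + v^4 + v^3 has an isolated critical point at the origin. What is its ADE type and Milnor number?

Type A_{2}, Milnor number mu = 2.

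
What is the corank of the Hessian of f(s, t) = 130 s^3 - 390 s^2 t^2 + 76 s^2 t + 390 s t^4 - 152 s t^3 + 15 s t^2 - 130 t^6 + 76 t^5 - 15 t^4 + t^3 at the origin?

2

Hessian at 0 has rank 0.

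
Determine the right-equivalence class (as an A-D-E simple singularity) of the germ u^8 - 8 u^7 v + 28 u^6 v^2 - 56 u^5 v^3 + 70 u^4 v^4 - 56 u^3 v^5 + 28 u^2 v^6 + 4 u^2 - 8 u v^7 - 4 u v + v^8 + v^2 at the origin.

A7

The Hessian of f at 0 is [[8, -4], [-4, 2]] with rank 1, so corank 1. A Groebner basis of the Jacobian ideal J(f) in C{u,v} is {v^7, u - v/2}; counting standard monomials gives mu = 7. Corank 1: A-series; mu = 7 gives A_7.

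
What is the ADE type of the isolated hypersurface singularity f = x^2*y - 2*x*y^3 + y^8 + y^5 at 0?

The Hessian of f at 0 is [[0, 0], [0, 0]] with rank 0, so corank 2. A Groebner basis of the Jacobian ideal J(f) in C{x,y} is {x^4, x^3*y + x^2/8 - x*y^2/8, -x^3 + x^2*y^2, -x*y + y^3}; counting standard monomials gives mu = 9. Corank 2; j^3 = x^2*y has shape L^2 M (L != M), so D-series; mu = 9 gives D_9.

D_9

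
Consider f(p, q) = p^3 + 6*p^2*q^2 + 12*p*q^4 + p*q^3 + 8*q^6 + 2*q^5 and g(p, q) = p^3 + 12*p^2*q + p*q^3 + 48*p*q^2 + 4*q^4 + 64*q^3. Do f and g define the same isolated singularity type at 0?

Yes.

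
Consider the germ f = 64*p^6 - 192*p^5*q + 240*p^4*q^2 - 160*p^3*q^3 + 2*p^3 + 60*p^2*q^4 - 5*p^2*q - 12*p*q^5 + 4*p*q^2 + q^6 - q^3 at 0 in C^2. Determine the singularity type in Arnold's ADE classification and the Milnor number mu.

The Hessian of f at 0 has rank 0. Corank 2; j^3 = (p - q)^2*(2*p - q) has shape L^2 M (L != M), so D-series; mu = 7 gives D_7.

Type D7, Milnor number mu = 7.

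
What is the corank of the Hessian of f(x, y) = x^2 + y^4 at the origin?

1

Hessian at 0 has rank 1.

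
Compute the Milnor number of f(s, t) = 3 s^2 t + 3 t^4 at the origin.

5

The Hessian of f at 0 has rank 0. Corank 2; j^3 = 3*s^2*t has shape L^2 M (L != M), so D-series; mu = 5 gives D_5.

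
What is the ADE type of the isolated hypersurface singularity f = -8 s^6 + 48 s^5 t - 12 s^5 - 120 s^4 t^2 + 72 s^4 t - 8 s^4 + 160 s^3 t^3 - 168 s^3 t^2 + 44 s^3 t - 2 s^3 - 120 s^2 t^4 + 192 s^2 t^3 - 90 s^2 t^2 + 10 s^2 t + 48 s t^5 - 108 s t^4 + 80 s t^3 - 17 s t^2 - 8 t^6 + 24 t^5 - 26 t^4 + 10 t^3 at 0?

The Hessian of f at 0 has rank 0. Corank 2; j^3 = -(s - 2*t)*(2*s^2 - 6*s*t + 5*t^2) splits into three distinct lines over C (the quadratic factor has nonzero discriminant), so D_4.

D_4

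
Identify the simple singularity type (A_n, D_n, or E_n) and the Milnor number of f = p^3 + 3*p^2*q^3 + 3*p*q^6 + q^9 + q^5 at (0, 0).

Type E8, Milnor number mu = 8.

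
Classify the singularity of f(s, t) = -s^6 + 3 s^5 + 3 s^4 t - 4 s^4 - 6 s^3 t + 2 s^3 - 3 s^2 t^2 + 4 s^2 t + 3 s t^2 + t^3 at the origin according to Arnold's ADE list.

D_{4}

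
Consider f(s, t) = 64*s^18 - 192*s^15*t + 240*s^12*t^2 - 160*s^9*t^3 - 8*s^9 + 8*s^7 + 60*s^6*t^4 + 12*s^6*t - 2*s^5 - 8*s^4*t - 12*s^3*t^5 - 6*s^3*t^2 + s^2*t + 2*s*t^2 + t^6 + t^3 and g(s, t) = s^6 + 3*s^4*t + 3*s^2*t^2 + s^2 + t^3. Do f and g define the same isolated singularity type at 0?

No.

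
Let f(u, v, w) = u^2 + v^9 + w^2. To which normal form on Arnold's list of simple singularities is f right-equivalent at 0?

A_{8}

The Hessian of f at 0 is [[2, 0, 0], [0, 0, 0], [0, 0, 2]] with rank 2, so corank 1. A Groebner basis of the Jacobian ideal J(f) in C{u,v,w} is {v^8, u, w}; counting standard monomials gives mu = 8. Corank 1: A-series; mu = 8 gives A_8.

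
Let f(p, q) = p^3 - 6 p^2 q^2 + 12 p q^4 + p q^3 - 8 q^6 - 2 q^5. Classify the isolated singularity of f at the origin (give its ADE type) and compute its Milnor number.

The Hessian of f at 0 has rank 0. Corank 2; j^3 = p^3 is a perfect cube, so E-series; the 4-jet and mu = 7 give E_7.

Type E_7, Milnor number mu = 7.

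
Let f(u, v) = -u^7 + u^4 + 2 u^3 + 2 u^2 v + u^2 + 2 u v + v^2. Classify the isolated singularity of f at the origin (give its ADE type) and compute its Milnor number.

Type A_{6}, Milnor number mu = 6.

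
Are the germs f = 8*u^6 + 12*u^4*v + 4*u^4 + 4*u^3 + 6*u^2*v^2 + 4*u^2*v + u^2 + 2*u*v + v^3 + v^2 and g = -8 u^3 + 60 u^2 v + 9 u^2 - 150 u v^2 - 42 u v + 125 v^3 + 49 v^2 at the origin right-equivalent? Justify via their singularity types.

Yes.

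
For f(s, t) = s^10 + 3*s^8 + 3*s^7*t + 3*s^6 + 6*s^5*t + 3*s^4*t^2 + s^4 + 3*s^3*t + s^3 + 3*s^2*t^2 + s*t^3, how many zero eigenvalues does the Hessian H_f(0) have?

2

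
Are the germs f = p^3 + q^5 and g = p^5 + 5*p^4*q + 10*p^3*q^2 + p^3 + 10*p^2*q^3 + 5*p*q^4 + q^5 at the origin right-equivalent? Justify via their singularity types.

Yes.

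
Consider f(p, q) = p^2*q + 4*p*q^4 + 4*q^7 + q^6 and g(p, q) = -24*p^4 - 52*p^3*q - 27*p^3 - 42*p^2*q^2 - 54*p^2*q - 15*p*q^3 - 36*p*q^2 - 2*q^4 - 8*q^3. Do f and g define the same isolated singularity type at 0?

The Hessian of f at 0 has rank 0. Corank 2; j^3 = p^2*q has shape L^2 M (L != M), so D-series; mu = 7 gives D_7. The Hessian of g at 0 has rank 0. Corank 2; j^3 = -(3*p + 2*q)^3 is a perfect cube, so E-series; the 4-jet and mu = 7 give E_7. f is D_7 but g is E_7, hence not right-equivalent.

No.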